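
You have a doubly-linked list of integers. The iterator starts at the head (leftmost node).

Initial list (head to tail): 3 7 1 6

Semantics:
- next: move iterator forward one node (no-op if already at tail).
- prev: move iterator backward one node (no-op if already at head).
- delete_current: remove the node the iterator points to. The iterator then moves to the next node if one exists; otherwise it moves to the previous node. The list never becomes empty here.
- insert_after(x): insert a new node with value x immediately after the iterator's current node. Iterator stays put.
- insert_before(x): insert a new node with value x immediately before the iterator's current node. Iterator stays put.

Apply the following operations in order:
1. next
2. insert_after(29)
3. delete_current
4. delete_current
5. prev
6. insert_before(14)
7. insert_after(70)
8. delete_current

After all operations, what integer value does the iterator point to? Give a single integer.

Answer: 70

Derivation:
After 1 (next): list=[3, 7, 1, 6] cursor@7
After 2 (insert_after(29)): list=[3, 7, 29, 1, 6] cursor@7
After 3 (delete_current): list=[3, 29, 1, 6] cursor@29
After 4 (delete_current): list=[3, 1, 6] cursor@1
After 5 (prev): list=[3, 1, 6] cursor@3
After 6 (insert_before(14)): list=[14, 3, 1, 6] cursor@3
After 7 (insert_after(70)): list=[14, 3, 70, 1, 6] cursor@3
After 8 (delete_current): list=[14, 70, 1, 6] cursor@70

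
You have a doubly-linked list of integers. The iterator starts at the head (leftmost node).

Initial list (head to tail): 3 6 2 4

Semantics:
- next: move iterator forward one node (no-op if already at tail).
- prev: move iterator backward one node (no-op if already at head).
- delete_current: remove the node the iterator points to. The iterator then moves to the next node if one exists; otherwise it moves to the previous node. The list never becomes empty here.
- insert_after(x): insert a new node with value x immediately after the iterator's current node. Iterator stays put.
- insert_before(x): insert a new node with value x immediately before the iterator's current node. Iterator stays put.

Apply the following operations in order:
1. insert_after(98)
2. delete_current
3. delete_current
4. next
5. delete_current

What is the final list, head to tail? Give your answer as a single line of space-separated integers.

Answer: 6 4

Derivation:
After 1 (insert_after(98)): list=[3, 98, 6, 2, 4] cursor@3
After 2 (delete_current): list=[98, 6, 2, 4] cursor@98
After 3 (delete_current): list=[6, 2, 4] cursor@6
After 4 (next): list=[6, 2, 4] cursor@2
After 5 (delete_current): list=[6, 4] cursor@4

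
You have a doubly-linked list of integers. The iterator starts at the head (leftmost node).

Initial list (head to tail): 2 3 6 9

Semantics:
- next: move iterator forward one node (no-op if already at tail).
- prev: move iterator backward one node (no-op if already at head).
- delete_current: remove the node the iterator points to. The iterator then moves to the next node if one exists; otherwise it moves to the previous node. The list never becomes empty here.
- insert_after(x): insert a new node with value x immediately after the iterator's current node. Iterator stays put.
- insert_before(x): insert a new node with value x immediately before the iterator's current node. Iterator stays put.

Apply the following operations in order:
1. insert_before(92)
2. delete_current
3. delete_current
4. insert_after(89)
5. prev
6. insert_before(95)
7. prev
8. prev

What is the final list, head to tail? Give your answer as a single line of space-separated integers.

After 1 (insert_before(92)): list=[92, 2, 3, 6, 9] cursor@2
After 2 (delete_current): list=[92, 3, 6, 9] cursor@3
After 3 (delete_current): list=[92, 6, 9] cursor@6
After 4 (insert_after(89)): list=[92, 6, 89, 9] cursor@6
After 5 (prev): list=[92, 6, 89, 9] cursor@92
After 6 (insert_before(95)): list=[95, 92, 6, 89, 9] cursor@92
After 7 (prev): list=[95, 92, 6, 89, 9] cursor@95
After 8 (prev): list=[95, 92, 6, 89, 9] cursor@95

Answer: 95 92 6 89 9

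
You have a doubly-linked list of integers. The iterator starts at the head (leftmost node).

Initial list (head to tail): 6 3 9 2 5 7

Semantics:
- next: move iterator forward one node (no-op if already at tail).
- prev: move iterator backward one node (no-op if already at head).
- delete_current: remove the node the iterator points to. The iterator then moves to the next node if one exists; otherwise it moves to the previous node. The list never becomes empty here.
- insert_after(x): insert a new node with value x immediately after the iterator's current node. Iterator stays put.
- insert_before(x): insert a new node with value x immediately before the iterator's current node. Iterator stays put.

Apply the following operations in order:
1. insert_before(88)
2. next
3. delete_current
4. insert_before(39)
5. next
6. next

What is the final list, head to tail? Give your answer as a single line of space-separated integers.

Answer: 88 6 39 9 2 5 7

Derivation:
After 1 (insert_before(88)): list=[88, 6, 3, 9, 2, 5, 7] cursor@6
After 2 (next): list=[88, 6, 3, 9, 2, 5, 7] cursor@3
After 3 (delete_current): list=[88, 6, 9, 2, 5, 7] cursor@9
After 4 (insert_before(39)): list=[88, 6, 39, 9, 2, 5, 7] cursor@9
After 5 (next): list=[88, 6, 39, 9, 2, 5, 7] cursor@2
After 6 (next): list=[88, 6, 39, 9, 2, 5, 7] cursor@5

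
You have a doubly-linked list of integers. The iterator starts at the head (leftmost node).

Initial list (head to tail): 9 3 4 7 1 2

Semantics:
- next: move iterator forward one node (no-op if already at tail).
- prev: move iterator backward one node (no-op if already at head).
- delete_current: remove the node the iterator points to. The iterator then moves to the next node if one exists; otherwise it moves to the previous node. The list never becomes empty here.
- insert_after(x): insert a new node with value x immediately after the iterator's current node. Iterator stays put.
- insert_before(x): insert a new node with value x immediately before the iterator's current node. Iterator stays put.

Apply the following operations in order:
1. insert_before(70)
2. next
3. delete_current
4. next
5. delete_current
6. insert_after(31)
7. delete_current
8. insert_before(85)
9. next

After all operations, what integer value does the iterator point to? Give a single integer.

After 1 (insert_before(70)): list=[70, 9, 3, 4, 7, 1, 2] cursor@9
After 2 (next): list=[70, 9, 3, 4, 7, 1, 2] cursor@3
After 3 (delete_current): list=[70, 9, 4, 7, 1, 2] cursor@4
After 4 (next): list=[70, 9, 4, 7, 1, 2] cursor@7
After 5 (delete_current): list=[70, 9, 4, 1, 2] cursor@1
After 6 (insert_after(31)): list=[70, 9, 4, 1, 31, 2] cursor@1
After 7 (delete_current): list=[70, 9, 4, 31, 2] cursor@31
After 8 (insert_before(85)): list=[70, 9, 4, 85, 31, 2] cursor@31
After 9 (next): list=[70, 9, 4, 85, 31, 2] cursor@2

Answer: 2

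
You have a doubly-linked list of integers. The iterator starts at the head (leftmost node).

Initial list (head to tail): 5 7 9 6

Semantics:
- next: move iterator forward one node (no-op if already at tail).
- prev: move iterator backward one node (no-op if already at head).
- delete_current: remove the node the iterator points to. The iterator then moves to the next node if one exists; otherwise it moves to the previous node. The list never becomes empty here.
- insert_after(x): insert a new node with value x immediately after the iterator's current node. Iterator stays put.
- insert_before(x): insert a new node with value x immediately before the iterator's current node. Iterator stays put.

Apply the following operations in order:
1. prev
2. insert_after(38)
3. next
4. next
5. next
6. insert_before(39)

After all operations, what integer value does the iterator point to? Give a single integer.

After 1 (prev): list=[5, 7, 9, 6] cursor@5
After 2 (insert_after(38)): list=[5, 38, 7, 9, 6] cursor@5
After 3 (next): list=[5, 38, 7, 9, 6] cursor@38
After 4 (next): list=[5, 38, 7, 9, 6] cursor@7
After 5 (next): list=[5, 38, 7, 9, 6] cursor@9
After 6 (insert_before(39)): list=[5, 38, 7, 39, 9, 6] cursor@9

Answer: 9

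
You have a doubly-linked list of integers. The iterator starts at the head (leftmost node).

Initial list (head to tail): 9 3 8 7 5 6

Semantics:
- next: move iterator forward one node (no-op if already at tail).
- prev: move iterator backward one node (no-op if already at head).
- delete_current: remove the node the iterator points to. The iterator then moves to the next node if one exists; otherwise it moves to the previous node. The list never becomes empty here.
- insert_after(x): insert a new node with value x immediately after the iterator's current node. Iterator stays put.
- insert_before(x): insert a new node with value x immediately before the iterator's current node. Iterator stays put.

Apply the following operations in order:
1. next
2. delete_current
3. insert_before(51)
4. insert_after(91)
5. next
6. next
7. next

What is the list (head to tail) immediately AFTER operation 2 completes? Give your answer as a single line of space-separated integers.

Answer: 9 8 7 5 6

Derivation:
After 1 (next): list=[9, 3, 8, 7, 5, 6] cursor@3
After 2 (delete_current): list=[9, 8, 7, 5, 6] cursor@8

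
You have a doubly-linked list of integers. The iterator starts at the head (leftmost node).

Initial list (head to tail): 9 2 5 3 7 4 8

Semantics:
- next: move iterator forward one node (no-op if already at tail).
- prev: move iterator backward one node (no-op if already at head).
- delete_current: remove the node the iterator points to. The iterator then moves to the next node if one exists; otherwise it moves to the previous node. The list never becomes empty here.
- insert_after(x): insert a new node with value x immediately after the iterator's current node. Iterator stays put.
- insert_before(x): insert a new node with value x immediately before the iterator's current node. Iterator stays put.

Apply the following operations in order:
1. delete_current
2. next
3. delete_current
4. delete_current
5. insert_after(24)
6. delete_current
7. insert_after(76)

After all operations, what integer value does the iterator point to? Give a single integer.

Answer: 24

Derivation:
After 1 (delete_current): list=[2, 5, 3, 7, 4, 8] cursor@2
After 2 (next): list=[2, 5, 3, 7, 4, 8] cursor@5
After 3 (delete_current): list=[2, 3, 7, 4, 8] cursor@3
After 4 (delete_current): list=[2, 7, 4, 8] cursor@7
After 5 (insert_after(24)): list=[2, 7, 24, 4, 8] cursor@7
After 6 (delete_current): list=[2, 24, 4, 8] cursor@24
After 7 (insert_after(76)): list=[2, 24, 76, 4, 8] cursor@24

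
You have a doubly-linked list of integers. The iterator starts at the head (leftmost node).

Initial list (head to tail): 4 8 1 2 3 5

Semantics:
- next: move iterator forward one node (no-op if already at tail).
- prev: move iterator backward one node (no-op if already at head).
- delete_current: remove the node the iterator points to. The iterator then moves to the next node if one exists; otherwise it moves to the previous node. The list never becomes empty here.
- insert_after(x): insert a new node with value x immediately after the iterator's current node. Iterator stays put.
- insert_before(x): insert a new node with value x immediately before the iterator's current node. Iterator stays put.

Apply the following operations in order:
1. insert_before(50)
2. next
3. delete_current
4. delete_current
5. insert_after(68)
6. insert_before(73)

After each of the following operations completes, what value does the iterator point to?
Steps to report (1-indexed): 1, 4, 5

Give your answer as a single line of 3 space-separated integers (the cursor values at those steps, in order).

Answer: 4 2 2

Derivation:
After 1 (insert_before(50)): list=[50, 4, 8, 1, 2, 3, 5] cursor@4
After 2 (next): list=[50, 4, 8, 1, 2, 3, 5] cursor@8
After 3 (delete_current): list=[50, 4, 1, 2, 3, 5] cursor@1
After 4 (delete_current): list=[50, 4, 2, 3, 5] cursor@2
After 5 (insert_after(68)): list=[50, 4, 2, 68, 3, 5] cursor@2
After 6 (insert_before(73)): list=[50, 4, 73, 2, 68, 3, 5] cursor@2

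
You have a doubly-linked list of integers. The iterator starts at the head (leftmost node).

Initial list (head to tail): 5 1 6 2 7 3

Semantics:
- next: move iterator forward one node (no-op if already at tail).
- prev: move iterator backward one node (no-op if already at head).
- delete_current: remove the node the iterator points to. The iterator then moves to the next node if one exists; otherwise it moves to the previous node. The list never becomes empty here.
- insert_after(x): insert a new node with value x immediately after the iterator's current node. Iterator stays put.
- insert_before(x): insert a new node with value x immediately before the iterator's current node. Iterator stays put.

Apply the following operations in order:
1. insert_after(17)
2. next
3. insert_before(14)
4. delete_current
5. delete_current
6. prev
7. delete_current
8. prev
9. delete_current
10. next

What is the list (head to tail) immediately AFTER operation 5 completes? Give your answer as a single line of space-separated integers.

Answer: 5 14 6 2 7 3

Derivation:
After 1 (insert_after(17)): list=[5, 17, 1, 6, 2, 7, 3] cursor@5
After 2 (next): list=[5, 17, 1, 6, 2, 7, 3] cursor@17
After 3 (insert_before(14)): list=[5, 14, 17, 1, 6, 2, 7, 3] cursor@17
After 4 (delete_current): list=[5, 14, 1, 6, 2, 7, 3] cursor@1
After 5 (delete_current): list=[5, 14, 6, 2, 7, 3] cursor@6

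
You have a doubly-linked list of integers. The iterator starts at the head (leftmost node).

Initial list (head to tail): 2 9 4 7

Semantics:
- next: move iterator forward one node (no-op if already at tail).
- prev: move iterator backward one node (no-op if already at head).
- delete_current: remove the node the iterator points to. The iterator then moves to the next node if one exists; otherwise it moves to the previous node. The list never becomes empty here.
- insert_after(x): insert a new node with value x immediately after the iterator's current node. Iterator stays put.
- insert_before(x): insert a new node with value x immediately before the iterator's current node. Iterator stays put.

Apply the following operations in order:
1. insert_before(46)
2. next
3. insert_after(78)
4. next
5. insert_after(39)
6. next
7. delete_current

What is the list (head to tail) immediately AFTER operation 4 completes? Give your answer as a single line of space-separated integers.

After 1 (insert_before(46)): list=[46, 2, 9, 4, 7] cursor@2
After 2 (next): list=[46, 2, 9, 4, 7] cursor@9
After 3 (insert_after(78)): list=[46, 2, 9, 78, 4, 7] cursor@9
After 4 (next): list=[46, 2, 9, 78, 4, 7] cursor@78

Answer: 46 2 9 78 4 7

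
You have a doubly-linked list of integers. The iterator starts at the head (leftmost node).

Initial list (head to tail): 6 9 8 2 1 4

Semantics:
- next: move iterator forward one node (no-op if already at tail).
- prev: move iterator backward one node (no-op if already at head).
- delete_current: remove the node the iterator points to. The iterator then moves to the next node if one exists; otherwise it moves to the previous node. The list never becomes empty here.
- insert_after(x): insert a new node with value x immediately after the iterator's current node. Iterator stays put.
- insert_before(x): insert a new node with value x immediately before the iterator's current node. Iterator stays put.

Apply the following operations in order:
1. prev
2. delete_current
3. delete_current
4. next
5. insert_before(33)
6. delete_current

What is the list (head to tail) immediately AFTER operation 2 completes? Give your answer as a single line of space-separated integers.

After 1 (prev): list=[6, 9, 8, 2, 1, 4] cursor@6
After 2 (delete_current): list=[9, 8, 2, 1, 4] cursor@9

Answer: 9 8 2 1 4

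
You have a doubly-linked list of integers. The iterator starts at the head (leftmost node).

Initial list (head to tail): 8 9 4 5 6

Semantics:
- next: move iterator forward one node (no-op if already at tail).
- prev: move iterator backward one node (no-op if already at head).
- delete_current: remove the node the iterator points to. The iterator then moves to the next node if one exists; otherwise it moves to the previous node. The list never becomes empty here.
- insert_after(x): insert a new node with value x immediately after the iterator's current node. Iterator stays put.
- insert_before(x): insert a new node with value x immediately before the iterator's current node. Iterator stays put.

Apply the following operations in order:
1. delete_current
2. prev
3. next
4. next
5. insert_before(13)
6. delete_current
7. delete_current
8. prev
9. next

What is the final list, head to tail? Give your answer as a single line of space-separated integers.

After 1 (delete_current): list=[9, 4, 5, 6] cursor@9
After 2 (prev): list=[9, 4, 5, 6] cursor@9
After 3 (next): list=[9, 4, 5, 6] cursor@4
After 4 (next): list=[9, 4, 5, 6] cursor@5
After 5 (insert_before(13)): list=[9, 4, 13, 5, 6] cursor@5
After 6 (delete_current): list=[9, 4, 13, 6] cursor@6
After 7 (delete_current): list=[9, 4, 13] cursor@13
After 8 (prev): list=[9, 4, 13] cursor@4
After 9 (next): list=[9, 4, 13] cursor@13

Answer: 9 4 13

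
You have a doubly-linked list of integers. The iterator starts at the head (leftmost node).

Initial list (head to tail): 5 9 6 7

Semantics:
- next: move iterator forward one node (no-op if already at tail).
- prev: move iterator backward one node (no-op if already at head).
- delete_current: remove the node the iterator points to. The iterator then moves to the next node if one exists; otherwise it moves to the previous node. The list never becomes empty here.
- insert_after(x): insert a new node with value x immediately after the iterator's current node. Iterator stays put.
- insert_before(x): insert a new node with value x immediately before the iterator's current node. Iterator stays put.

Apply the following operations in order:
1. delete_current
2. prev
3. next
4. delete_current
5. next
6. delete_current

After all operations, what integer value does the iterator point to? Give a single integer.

After 1 (delete_current): list=[9, 6, 7] cursor@9
After 2 (prev): list=[9, 6, 7] cursor@9
After 3 (next): list=[9, 6, 7] cursor@6
After 4 (delete_current): list=[9, 7] cursor@7
After 5 (next): list=[9, 7] cursor@7
After 6 (delete_current): list=[9] cursor@9

Answer: 9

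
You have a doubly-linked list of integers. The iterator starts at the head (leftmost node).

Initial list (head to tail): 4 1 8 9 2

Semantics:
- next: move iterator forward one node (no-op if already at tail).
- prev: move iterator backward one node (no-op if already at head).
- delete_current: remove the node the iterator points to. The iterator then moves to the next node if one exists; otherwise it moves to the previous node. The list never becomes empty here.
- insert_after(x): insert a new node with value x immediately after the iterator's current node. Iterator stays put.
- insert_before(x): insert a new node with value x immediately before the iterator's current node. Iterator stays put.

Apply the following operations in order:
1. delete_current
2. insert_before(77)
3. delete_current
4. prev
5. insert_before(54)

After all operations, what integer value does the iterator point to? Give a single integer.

After 1 (delete_current): list=[1, 8, 9, 2] cursor@1
After 2 (insert_before(77)): list=[77, 1, 8, 9, 2] cursor@1
After 3 (delete_current): list=[77, 8, 9, 2] cursor@8
After 4 (prev): list=[77, 8, 9, 2] cursor@77
After 5 (insert_before(54)): list=[54, 77, 8, 9, 2] cursor@77

Answer: 77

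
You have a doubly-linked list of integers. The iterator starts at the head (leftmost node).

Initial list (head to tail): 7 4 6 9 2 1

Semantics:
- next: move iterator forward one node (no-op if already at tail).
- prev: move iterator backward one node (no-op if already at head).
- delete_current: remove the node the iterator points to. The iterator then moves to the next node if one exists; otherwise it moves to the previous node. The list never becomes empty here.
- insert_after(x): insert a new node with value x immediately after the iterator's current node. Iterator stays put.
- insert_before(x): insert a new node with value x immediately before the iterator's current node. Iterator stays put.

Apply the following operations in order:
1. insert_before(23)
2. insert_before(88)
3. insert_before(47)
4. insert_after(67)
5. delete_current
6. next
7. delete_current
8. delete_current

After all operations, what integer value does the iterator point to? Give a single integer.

After 1 (insert_before(23)): list=[23, 7, 4, 6, 9, 2, 1] cursor@7
After 2 (insert_before(88)): list=[23, 88, 7, 4, 6, 9, 2, 1] cursor@7
After 3 (insert_before(47)): list=[23, 88, 47, 7, 4, 6, 9, 2, 1] cursor@7
After 4 (insert_after(67)): list=[23, 88, 47, 7, 67, 4, 6, 9, 2, 1] cursor@7
After 5 (delete_current): list=[23, 88, 47, 67, 4, 6, 9, 2, 1] cursor@67
After 6 (next): list=[23, 88, 47, 67, 4, 6, 9, 2, 1] cursor@4
After 7 (delete_current): list=[23, 88, 47, 67, 6, 9, 2, 1] cursor@6
After 8 (delete_current): list=[23, 88, 47, 67, 9, 2, 1] cursor@9

Answer: 9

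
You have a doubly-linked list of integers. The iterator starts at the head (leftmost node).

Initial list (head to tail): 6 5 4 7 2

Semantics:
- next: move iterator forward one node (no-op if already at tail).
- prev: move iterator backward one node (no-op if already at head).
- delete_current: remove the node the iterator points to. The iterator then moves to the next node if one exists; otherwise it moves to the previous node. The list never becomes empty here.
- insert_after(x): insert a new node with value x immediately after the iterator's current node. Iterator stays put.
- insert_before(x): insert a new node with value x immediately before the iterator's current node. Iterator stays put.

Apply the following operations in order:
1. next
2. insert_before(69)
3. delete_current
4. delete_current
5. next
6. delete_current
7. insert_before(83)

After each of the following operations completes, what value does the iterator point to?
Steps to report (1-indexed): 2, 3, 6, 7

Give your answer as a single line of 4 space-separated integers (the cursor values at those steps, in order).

Answer: 5 4 7 7

Derivation:
After 1 (next): list=[6, 5, 4, 7, 2] cursor@5
After 2 (insert_before(69)): list=[6, 69, 5, 4, 7, 2] cursor@5
After 3 (delete_current): list=[6, 69, 4, 7, 2] cursor@4
After 4 (delete_current): list=[6, 69, 7, 2] cursor@7
After 5 (next): list=[6, 69, 7, 2] cursor@2
After 6 (delete_current): list=[6, 69, 7] cursor@7
After 7 (insert_before(83)): list=[6, 69, 83, 7] cursor@7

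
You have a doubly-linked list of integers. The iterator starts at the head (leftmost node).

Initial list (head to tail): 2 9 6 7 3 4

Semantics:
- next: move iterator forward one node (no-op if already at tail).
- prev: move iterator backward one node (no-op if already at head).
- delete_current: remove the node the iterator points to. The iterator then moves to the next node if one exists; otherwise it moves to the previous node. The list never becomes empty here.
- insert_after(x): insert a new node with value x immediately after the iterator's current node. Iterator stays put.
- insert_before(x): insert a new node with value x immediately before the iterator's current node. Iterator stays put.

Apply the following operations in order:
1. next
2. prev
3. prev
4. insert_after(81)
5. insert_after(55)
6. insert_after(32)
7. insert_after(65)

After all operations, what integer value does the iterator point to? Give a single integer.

Answer: 2

Derivation:
After 1 (next): list=[2, 9, 6, 7, 3, 4] cursor@9
After 2 (prev): list=[2, 9, 6, 7, 3, 4] cursor@2
After 3 (prev): list=[2, 9, 6, 7, 3, 4] cursor@2
After 4 (insert_after(81)): list=[2, 81, 9, 6, 7, 3, 4] cursor@2
After 5 (insert_after(55)): list=[2, 55, 81, 9, 6, 7, 3, 4] cursor@2
After 6 (insert_after(32)): list=[2, 32, 55, 81, 9, 6, 7, 3, 4] cursor@2
After 7 (insert_after(65)): list=[2, 65, 32, 55, 81, 9, 6, 7, 3, 4] cursor@2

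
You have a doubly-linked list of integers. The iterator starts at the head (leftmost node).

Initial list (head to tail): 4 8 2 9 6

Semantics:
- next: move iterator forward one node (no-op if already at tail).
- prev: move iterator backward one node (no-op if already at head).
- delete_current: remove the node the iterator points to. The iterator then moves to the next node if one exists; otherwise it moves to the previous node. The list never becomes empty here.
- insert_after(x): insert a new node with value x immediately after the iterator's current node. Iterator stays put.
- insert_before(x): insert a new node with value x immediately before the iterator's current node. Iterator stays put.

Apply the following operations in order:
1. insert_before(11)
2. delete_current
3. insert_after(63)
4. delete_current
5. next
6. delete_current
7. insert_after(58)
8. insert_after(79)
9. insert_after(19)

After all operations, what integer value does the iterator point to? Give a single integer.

After 1 (insert_before(11)): list=[11, 4, 8, 2, 9, 6] cursor@4
After 2 (delete_current): list=[11, 8, 2, 9, 6] cursor@8
After 3 (insert_after(63)): list=[11, 8, 63, 2, 9, 6] cursor@8
After 4 (delete_current): list=[11, 63, 2, 9, 6] cursor@63
After 5 (next): list=[11, 63, 2, 9, 6] cursor@2
After 6 (delete_current): list=[11, 63, 9, 6] cursor@9
After 7 (insert_after(58)): list=[11, 63, 9, 58, 6] cursor@9
After 8 (insert_after(79)): list=[11, 63, 9, 79, 58, 6] cursor@9
After 9 (insert_after(19)): list=[11, 63, 9, 19, 79, 58, 6] cursor@9

Answer: 9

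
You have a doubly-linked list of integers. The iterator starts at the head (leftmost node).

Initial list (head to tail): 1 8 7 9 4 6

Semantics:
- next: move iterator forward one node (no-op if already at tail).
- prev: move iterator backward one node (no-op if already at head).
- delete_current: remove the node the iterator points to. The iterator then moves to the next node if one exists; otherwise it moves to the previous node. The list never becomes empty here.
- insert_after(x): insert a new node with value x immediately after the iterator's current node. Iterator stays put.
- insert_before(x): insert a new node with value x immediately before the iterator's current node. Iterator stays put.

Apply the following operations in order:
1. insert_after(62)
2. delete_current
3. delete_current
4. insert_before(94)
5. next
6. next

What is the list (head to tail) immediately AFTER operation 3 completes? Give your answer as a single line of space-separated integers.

Answer: 8 7 9 4 6

Derivation:
After 1 (insert_after(62)): list=[1, 62, 8, 7, 9, 4, 6] cursor@1
After 2 (delete_current): list=[62, 8, 7, 9, 4, 6] cursor@62
After 3 (delete_current): list=[8, 7, 9, 4, 6] cursor@8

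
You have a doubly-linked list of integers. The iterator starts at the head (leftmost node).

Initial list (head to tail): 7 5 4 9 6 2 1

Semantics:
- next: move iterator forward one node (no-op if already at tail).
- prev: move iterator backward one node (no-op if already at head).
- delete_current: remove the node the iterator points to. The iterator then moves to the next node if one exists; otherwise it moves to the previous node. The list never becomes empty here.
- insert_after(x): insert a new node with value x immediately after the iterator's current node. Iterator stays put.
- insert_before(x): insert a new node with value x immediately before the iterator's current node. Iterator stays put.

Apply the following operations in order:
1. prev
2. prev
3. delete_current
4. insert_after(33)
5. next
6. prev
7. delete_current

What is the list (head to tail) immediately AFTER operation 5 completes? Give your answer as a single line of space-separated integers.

Answer: 5 33 4 9 6 2 1

Derivation:
After 1 (prev): list=[7, 5, 4, 9, 6, 2, 1] cursor@7
After 2 (prev): list=[7, 5, 4, 9, 6, 2, 1] cursor@7
After 3 (delete_current): list=[5, 4, 9, 6, 2, 1] cursor@5
After 4 (insert_after(33)): list=[5, 33, 4, 9, 6, 2, 1] cursor@5
After 5 (next): list=[5, 33, 4, 9, 6, 2, 1] cursor@33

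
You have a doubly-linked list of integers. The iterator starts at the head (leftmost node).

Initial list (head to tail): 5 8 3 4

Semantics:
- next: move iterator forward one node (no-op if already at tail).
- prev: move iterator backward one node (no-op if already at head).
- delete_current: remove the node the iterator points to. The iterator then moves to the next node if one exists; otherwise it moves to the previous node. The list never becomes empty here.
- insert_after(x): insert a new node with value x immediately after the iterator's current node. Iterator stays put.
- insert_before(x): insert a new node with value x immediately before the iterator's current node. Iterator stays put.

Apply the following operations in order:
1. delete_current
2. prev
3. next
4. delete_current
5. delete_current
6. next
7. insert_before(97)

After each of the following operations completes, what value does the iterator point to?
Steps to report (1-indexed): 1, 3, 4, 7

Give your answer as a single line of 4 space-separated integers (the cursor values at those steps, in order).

Answer: 8 3 4 8

Derivation:
After 1 (delete_current): list=[8, 3, 4] cursor@8
After 2 (prev): list=[8, 3, 4] cursor@8
After 3 (next): list=[8, 3, 4] cursor@3
After 4 (delete_current): list=[8, 4] cursor@4
After 5 (delete_current): list=[8] cursor@8
After 6 (next): list=[8] cursor@8
After 7 (insert_before(97)): list=[97, 8] cursor@8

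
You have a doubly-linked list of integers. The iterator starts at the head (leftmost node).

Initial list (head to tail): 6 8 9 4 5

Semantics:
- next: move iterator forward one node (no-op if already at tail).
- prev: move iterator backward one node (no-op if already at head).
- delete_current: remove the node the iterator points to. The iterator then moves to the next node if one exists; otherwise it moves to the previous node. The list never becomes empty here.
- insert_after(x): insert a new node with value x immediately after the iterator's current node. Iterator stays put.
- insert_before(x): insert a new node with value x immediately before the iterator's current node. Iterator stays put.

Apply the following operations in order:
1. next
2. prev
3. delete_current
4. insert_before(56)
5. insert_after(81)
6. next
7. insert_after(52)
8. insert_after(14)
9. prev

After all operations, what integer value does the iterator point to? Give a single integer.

After 1 (next): list=[6, 8, 9, 4, 5] cursor@8
After 2 (prev): list=[6, 8, 9, 4, 5] cursor@6
After 3 (delete_current): list=[8, 9, 4, 5] cursor@8
After 4 (insert_before(56)): list=[56, 8, 9, 4, 5] cursor@8
After 5 (insert_after(81)): list=[56, 8, 81, 9, 4, 5] cursor@8
After 6 (next): list=[56, 8, 81, 9, 4, 5] cursor@81
After 7 (insert_after(52)): list=[56, 8, 81, 52, 9, 4, 5] cursor@81
After 8 (insert_after(14)): list=[56, 8, 81, 14, 52, 9, 4, 5] cursor@81
After 9 (prev): list=[56, 8, 81, 14, 52, 9, 4, 5] cursor@8

Answer: 8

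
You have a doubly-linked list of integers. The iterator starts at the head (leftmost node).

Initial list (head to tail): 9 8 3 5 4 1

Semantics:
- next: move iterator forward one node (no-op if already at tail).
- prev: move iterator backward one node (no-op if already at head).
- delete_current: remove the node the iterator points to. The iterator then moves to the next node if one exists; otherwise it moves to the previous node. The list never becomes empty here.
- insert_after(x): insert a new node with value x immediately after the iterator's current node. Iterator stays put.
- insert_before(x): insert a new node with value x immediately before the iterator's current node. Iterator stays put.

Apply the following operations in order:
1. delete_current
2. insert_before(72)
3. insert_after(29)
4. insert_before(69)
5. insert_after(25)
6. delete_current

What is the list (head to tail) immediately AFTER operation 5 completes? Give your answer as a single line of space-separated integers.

After 1 (delete_current): list=[8, 3, 5, 4, 1] cursor@8
After 2 (insert_before(72)): list=[72, 8, 3, 5, 4, 1] cursor@8
After 3 (insert_after(29)): list=[72, 8, 29, 3, 5, 4, 1] cursor@8
After 4 (insert_before(69)): list=[72, 69, 8, 29, 3, 5, 4, 1] cursor@8
After 5 (insert_after(25)): list=[72, 69, 8, 25, 29, 3, 5, 4, 1] cursor@8

Answer: 72 69 8 25 29 3 5 4 1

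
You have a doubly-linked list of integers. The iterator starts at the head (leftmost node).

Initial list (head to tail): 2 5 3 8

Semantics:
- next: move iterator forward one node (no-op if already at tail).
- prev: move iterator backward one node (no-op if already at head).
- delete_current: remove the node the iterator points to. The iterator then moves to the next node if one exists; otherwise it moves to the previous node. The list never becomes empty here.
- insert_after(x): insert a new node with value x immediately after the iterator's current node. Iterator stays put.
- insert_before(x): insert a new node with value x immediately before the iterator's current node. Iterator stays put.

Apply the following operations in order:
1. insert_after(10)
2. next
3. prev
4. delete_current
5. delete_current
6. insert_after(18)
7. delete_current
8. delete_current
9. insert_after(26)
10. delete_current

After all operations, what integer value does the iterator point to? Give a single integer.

Answer: 26

Derivation:
After 1 (insert_after(10)): list=[2, 10, 5, 3, 8] cursor@2
After 2 (next): list=[2, 10, 5, 3, 8] cursor@10
After 3 (prev): list=[2, 10, 5, 3, 8] cursor@2
After 4 (delete_current): list=[10, 5, 3, 8] cursor@10
After 5 (delete_current): list=[5, 3, 8] cursor@5
After 6 (insert_after(18)): list=[5, 18, 3, 8] cursor@5
After 7 (delete_current): list=[18, 3, 8] cursor@18
After 8 (delete_current): list=[3, 8] cursor@3
After 9 (insert_after(26)): list=[3, 26, 8] cursor@3
After 10 (delete_current): list=[26, 8] cursor@26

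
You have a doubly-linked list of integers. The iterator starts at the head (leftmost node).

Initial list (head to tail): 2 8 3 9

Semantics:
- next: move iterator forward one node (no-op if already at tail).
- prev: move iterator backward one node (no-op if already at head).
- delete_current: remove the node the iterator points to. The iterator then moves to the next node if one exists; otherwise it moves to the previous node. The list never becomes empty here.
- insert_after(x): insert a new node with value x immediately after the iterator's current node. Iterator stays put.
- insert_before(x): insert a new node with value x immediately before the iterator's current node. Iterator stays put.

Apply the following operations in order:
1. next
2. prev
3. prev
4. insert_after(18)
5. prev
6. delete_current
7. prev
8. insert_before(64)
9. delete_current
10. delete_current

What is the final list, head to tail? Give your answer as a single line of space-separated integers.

After 1 (next): list=[2, 8, 3, 9] cursor@8
After 2 (prev): list=[2, 8, 3, 9] cursor@2
After 3 (prev): list=[2, 8, 3, 9] cursor@2
After 4 (insert_after(18)): list=[2, 18, 8, 3, 9] cursor@2
After 5 (prev): list=[2, 18, 8, 3, 9] cursor@2
After 6 (delete_current): list=[18, 8, 3, 9] cursor@18
After 7 (prev): list=[18, 8, 3, 9] cursor@18
After 8 (insert_before(64)): list=[64, 18, 8, 3, 9] cursor@18
After 9 (delete_current): list=[64, 8, 3, 9] cursor@8
After 10 (delete_current): list=[64, 3, 9] cursor@3

Answer: 64 3 9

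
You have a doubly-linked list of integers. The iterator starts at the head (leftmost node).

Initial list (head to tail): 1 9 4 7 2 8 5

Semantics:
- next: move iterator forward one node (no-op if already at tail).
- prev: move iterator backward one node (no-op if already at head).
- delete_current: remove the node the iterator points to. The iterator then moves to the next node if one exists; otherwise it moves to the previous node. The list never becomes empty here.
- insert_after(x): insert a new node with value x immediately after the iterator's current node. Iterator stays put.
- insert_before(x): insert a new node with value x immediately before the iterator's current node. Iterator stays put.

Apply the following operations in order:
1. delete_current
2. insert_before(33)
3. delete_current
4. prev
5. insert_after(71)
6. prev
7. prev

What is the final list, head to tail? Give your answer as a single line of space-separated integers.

After 1 (delete_current): list=[9, 4, 7, 2, 8, 5] cursor@9
After 2 (insert_before(33)): list=[33, 9, 4, 7, 2, 8, 5] cursor@9
After 3 (delete_current): list=[33, 4, 7, 2, 8, 5] cursor@4
After 4 (prev): list=[33, 4, 7, 2, 8, 5] cursor@33
After 5 (insert_after(71)): list=[33, 71, 4, 7, 2, 8, 5] cursor@33
After 6 (prev): list=[33, 71, 4, 7, 2, 8, 5] cursor@33
After 7 (prev): list=[33, 71, 4, 7, 2, 8, 5] cursor@33

Answer: 33 71 4 7 2 8 5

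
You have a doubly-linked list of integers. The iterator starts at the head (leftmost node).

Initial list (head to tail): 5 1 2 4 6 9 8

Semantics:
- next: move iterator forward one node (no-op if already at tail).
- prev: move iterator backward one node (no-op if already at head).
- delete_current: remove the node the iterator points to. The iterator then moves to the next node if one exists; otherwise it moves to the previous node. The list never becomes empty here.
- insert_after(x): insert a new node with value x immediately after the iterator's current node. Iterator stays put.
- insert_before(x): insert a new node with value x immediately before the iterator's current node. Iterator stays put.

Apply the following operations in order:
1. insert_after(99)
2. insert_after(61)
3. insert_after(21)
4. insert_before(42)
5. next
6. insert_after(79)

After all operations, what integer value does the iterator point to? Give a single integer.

After 1 (insert_after(99)): list=[5, 99, 1, 2, 4, 6, 9, 8] cursor@5
After 2 (insert_after(61)): list=[5, 61, 99, 1, 2, 4, 6, 9, 8] cursor@5
After 3 (insert_after(21)): list=[5, 21, 61, 99, 1, 2, 4, 6, 9, 8] cursor@5
After 4 (insert_before(42)): list=[42, 5, 21, 61, 99, 1, 2, 4, 6, 9, 8] cursor@5
After 5 (next): list=[42, 5, 21, 61, 99, 1, 2, 4, 6, 9, 8] cursor@21
After 6 (insert_after(79)): list=[42, 5, 21, 79, 61, 99, 1, 2, 4, 6, 9, 8] cursor@21

Answer: 21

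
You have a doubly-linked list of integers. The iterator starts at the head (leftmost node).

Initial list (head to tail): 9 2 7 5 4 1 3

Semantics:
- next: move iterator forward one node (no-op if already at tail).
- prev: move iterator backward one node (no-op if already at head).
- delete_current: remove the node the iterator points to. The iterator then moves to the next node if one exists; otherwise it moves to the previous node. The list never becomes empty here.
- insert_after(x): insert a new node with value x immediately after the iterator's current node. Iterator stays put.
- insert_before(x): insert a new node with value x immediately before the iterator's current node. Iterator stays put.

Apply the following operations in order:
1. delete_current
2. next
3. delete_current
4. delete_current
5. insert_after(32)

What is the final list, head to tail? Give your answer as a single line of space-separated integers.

Answer: 2 4 32 1 3

Derivation:
After 1 (delete_current): list=[2, 7, 5, 4, 1, 3] cursor@2
After 2 (next): list=[2, 7, 5, 4, 1, 3] cursor@7
After 3 (delete_current): list=[2, 5, 4, 1, 3] cursor@5
After 4 (delete_current): list=[2, 4, 1, 3] cursor@4
After 5 (insert_after(32)): list=[2, 4, 32, 1, 3] cursor@4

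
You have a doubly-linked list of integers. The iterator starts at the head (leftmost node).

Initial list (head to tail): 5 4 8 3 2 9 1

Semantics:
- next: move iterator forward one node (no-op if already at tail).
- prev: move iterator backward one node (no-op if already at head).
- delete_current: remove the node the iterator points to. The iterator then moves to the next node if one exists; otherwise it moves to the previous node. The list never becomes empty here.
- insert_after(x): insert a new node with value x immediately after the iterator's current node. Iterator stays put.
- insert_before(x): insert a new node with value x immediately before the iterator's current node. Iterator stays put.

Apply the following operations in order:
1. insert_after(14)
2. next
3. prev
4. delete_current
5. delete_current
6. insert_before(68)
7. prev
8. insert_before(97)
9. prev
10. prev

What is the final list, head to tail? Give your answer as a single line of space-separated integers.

Answer: 97 68 4 8 3 2 9 1

Derivation:
After 1 (insert_after(14)): list=[5, 14, 4, 8, 3, 2, 9, 1] cursor@5
After 2 (next): list=[5, 14, 4, 8, 3, 2, 9, 1] cursor@14
After 3 (prev): list=[5, 14, 4, 8, 3, 2, 9, 1] cursor@5
After 4 (delete_current): list=[14, 4, 8, 3, 2, 9, 1] cursor@14
After 5 (delete_current): list=[4, 8, 3, 2, 9, 1] cursor@4
After 6 (insert_before(68)): list=[68, 4, 8, 3, 2, 9, 1] cursor@4
After 7 (prev): list=[68, 4, 8, 3, 2, 9, 1] cursor@68
After 8 (insert_before(97)): list=[97, 68, 4, 8, 3, 2, 9, 1] cursor@68
After 9 (prev): list=[97, 68, 4, 8, 3, 2, 9, 1] cursor@97
After 10 (prev): list=[97, 68, 4, 8, 3, 2, 9, 1] cursor@97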